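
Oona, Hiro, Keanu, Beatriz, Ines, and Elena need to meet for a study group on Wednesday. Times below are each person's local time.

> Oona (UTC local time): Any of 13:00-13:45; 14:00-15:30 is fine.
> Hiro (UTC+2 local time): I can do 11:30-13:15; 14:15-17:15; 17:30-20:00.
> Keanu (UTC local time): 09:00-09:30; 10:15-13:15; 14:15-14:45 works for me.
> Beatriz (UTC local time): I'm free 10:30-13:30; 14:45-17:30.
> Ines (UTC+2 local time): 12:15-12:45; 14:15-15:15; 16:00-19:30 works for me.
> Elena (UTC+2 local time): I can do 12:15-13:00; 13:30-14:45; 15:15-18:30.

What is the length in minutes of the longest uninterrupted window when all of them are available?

Oona in UTC: 13:00-13:45, 14:00-15:30.
Hiro in UTC: 09:30-11:15, 12:15-15:15, 15:30-18:00 (subtract 2h to convert from UTC+2).
Keanu in UTC: 09:00-09:30, 10:15-13:15, 14:15-14:45.
Beatriz in UTC: 10:30-13:30, 14:45-17:30.
Ines in UTC: 10:15-10:45, 12:15-13:15, 14:00-17:30 (subtract 2h to convert from UTC+2).
Elena in UTC: 10:15-11:00, 11:30-12:45, 13:15-16:30 (subtract 2h to convert from UTC+2).
Oona ∩ Hiro: 13:00-13:45, 14:00-15:15.
Oona ∩ Hiro ∩ Keanu: 13:00-13:15, 14:15-14:45.
Oona ∩ Hiro ∩ Keanu ∩ Beatriz: 13:00-13:15.
Oona ∩ Hiro ∩ Keanu ∩ Beatriz ∩ Ines: 13:00-13:15.
Oona ∩ Hiro ∩ Keanu ∩ Beatriz ∩ Ines ∩ Elena: ∅.
There is no time when everyone is free.
No common window exists, so the longest block is 0 minutes.

0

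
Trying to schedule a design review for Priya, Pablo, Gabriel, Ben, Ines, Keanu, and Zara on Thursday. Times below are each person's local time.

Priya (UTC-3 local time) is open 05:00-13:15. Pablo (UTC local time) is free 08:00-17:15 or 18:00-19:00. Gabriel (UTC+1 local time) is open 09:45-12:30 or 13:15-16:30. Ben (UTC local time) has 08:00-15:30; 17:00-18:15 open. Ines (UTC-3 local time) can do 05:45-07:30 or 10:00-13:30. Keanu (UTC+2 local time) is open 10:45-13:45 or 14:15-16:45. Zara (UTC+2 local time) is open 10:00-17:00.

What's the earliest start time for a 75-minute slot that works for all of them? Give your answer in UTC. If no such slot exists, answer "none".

08:45

Priya in UTC: 08:00-16:15 (add 3h to convert from UTC-3).
Pablo in UTC: 08:00-17:15, 18:00-19:00.
Gabriel in UTC: 08:45-11:30, 12:15-15:30 (subtract 1h to convert from UTC+1).
Ben in UTC: 08:00-15:30, 17:00-18:15.
Ines in UTC: 08:45-10:30, 13:00-16:30 (add 3h to convert from UTC-3).
Keanu in UTC: 08:45-11:45, 12:15-14:45 (subtract 2h to convert from UTC+2).
Zara in UTC: 08:00-15:00 (subtract 2h to convert from UTC+2).
Priya ∩ Pablo: 08:00-16:15.
Priya ∩ Pablo ∩ Gabriel: 08:45-11:30, 12:15-15:30.
Priya ∩ Pablo ∩ Gabriel ∩ Ben: 08:45-11:30, 12:15-15:30.
Priya ∩ Pablo ∩ Gabriel ∩ Ben ∩ Ines: 08:45-10:30, 13:00-15:30.
Priya ∩ Pablo ∩ Gabriel ∩ Ben ∩ Ines ∩ Keanu: 08:45-10:30, 13:00-14:45.
Priya ∩ Pablo ∩ Gabriel ∩ Ben ∩ Ines ∩ Keanu ∩ Zara: 08:45-10:30, 13:00-14:45.
Those are the intersection windows.
The first common window of at least 75 minutes is 08:45-10:30, so the earliest start is 08:45.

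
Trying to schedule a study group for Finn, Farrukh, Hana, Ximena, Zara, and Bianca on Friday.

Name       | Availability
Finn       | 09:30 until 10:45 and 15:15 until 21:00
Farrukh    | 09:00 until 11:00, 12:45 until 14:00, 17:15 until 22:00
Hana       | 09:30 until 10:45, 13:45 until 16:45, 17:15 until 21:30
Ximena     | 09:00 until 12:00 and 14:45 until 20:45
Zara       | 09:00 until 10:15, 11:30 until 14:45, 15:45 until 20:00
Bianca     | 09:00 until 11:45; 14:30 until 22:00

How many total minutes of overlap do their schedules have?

Finn ∩ Farrukh: 09:30-10:45, 17:15-21:00.
Finn ∩ Farrukh ∩ Hana: 09:30-10:45, 17:15-21:00.
Finn ∩ Farrukh ∩ Hana ∩ Ximena: 09:30-10:45, 17:15-20:45.
Finn ∩ Farrukh ∩ Hana ∩ Ximena ∩ Zara: 09:30-10:15, 17:15-20:00.
Finn ∩ Farrukh ∩ Hana ∩ Ximena ∩ Zara ∩ Bianca: 09:30-10:15, 17:15-20:00.
Those are the intersection windows.
Summing the common windows: 45 + 165 = 210 minutes.

210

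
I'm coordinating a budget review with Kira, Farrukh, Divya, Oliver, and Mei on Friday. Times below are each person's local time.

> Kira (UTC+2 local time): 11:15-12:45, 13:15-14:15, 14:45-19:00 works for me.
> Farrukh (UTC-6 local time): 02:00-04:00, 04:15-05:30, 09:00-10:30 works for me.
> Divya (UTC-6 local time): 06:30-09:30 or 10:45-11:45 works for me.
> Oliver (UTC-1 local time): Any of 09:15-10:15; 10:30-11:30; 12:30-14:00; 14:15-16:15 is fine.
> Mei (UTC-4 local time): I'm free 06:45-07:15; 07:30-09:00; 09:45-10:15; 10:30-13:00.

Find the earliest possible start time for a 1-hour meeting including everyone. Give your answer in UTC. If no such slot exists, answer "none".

Kira in UTC: 09:15-10:45, 11:15-12:15, 12:45-17:00 (subtract 2h to convert from UTC+2).
Farrukh in UTC: 08:00-10:00, 10:15-11:30, 15:00-16:30 (add 6h to convert from UTC-6).
Divya in UTC: 12:30-15:30, 16:45-17:45 (add 6h to convert from UTC-6).
Oliver in UTC: 10:15-11:15, 11:30-12:30, 13:30-15:00, 15:15-17:15 (add 1h to convert from UTC-1).
Mei in UTC: 10:45-11:15, 11:30-13:00, 13:45-14:15, 14:30-17:00 (add 4h to convert from UTC-4).
Kira ∩ Farrukh: 09:15-10:00, 10:15-10:45, 11:15-11:30, 15:00-16:30.
Kira ∩ Farrukh ∩ Divya: 15:00-15:30.
Kira ∩ Farrukh ∩ Divya ∩ Oliver: 15:15-15:30.
Kira ∩ Farrukh ∩ Divya ∩ Oliver ∩ Mei: 15:15-15:30.
Those are the intersection windows.
No common window is at least 60 minutes long.

none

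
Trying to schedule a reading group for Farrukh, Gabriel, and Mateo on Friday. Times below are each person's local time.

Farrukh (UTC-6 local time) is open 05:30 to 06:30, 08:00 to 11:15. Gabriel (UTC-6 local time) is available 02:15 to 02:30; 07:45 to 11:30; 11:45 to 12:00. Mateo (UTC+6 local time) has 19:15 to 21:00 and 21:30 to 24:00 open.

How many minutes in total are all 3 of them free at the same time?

165

Farrukh in UTC: 11:30-12:30, 14:00-17:15 (add 6h to convert from UTC-6).
Gabriel in UTC: 08:15-08:30, 13:45-17:30, 17:45-18:00 (add 6h to convert from UTC-6).
Mateo in UTC: 13:15-15:00, 15:30-18:00 (subtract 6h to convert from UTC+6).
Farrukh ∩ Gabriel: 14:00-17:15.
Farrukh ∩ Gabriel ∩ Mateo: 14:00-15:00, 15:30-17:15.
Summing the common windows: 60 + 105 = 165 minutes.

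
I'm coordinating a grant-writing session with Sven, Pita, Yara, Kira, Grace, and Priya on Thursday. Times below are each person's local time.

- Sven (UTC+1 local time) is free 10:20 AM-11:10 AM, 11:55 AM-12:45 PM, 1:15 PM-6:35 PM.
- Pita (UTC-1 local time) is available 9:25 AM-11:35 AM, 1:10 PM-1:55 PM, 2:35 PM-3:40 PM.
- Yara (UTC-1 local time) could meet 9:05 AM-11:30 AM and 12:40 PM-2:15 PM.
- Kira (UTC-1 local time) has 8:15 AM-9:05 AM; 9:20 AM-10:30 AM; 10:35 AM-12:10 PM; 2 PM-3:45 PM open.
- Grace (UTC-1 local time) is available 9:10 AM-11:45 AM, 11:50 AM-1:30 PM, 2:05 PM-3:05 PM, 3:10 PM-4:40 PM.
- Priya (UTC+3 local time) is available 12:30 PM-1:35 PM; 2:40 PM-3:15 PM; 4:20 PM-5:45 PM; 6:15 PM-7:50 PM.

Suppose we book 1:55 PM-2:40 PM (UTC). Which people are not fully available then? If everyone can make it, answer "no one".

Grace, Kira, Pita

Sven in UTC: 09:20-10:10, 10:55-11:45, 12:15-17:35 (subtract 1h to convert from UTC+1).
Pita in UTC: 10:25-12:35, 14:10-14:55, 15:35-16:40 (add 1h to convert from UTC-1).
Yara in UTC: 10:05-12:30, 13:40-15:15 (add 1h to convert from UTC-1).
Kira in UTC: 09:15-10:05, 10:20-11:30, 11:35-13:10, 15:00-16:45 (add 1h to convert from UTC-1).
Grace in UTC: 10:10-12:45, 12:50-14:30, 15:05-16:05, 16:10-17:40 (add 1h to convert from UTC-1).
Priya in UTC: 09:30-10:35, 11:40-12:15, 13:20-14:45, 15:15-16:50 (subtract 3h to convert from UTC+3).
Sven: free for 13:55-14:40. Pita: not fully free for 13:55-14:40. Yara: free for 13:55-14:40. Kira: not fully free for 13:55-14:40. Grace: not fully free for 13:55-14:40. Priya: free for 13:55-14:40.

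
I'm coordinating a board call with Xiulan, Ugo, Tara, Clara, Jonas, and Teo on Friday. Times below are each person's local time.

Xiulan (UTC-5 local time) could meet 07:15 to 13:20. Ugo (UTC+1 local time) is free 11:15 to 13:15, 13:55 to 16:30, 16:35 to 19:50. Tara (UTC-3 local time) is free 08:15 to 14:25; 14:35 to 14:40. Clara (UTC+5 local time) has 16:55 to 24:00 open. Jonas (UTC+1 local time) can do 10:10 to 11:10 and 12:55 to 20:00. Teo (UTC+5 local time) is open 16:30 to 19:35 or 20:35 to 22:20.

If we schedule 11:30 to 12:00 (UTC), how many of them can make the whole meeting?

3

Xiulan in UTC: 12:15-18:20 (add 5h to convert from UTC-5).
Ugo in UTC: 10:15-12:15, 12:55-15:30, 15:35-18:50 (subtract 1h to convert from UTC+1).
Tara in UTC: 11:15-17:25, 17:35-17:40 (add 3h to convert from UTC-3).
Clara in UTC: 11:55-19:00 (subtract 5h to convert from UTC+5).
Jonas in UTC: 09:10-10:10, 11:55-19:00 (subtract 1h to convert from UTC+1).
Teo in UTC: 11:30-14:35, 15:35-17:20 (subtract 5h to convert from UTC+5).
Ugo, Tara, and Teo can make the full 11:30-12:00 slot — that's 3.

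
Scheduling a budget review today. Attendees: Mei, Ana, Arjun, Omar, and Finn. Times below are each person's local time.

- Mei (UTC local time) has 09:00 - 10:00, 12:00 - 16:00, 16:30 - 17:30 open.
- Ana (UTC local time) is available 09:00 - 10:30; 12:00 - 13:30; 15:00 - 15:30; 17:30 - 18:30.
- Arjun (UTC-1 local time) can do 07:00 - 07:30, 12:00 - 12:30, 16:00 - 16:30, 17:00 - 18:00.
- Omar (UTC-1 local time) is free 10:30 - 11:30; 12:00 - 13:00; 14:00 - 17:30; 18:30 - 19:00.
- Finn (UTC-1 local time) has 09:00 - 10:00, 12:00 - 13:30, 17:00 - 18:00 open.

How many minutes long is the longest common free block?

30

Mei in UTC: 09:00-10:00, 12:00-16:00, 16:30-17:30.
Ana in UTC: 09:00-10:30, 12:00-13:30, 15:00-15:30, 17:30-18:30.
Arjun in UTC: 08:00-08:30, 13:00-13:30, 17:00-17:30, 18:00-19:00 (add 1h to convert from UTC-1).
Omar in UTC: 11:30-12:30, 13:00-14:00, 15:00-18:30, 19:30-20:00 (add 1h to convert from UTC-1).
Finn in UTC: 10:00-11:00, 13:00-14:30, 18:00-19:00 (add 1h to convert from UTC-1).
Mei ∩ Ana: 09:00-10:00, 12:00-13:30, 15:00-15:30.
Mei ∩ Ana ∩ Arjun: 13:00-13:30.
Mei ∩ Ana ∩ Arjun ∩ Omar: 13:00-13:30.
Mei ∩ Ana ∩ Arjun ∩ Omar ∩ Finn: 13:00-13:30.
The longest is 13:00-13:30 at 30 minutes.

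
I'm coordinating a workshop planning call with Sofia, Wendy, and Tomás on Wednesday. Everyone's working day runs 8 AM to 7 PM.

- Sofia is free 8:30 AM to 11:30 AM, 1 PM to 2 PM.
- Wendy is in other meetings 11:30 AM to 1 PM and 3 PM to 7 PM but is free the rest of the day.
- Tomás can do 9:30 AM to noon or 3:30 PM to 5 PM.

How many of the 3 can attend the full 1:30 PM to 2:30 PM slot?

Sofia free: 08:30-11:30, 13:00-14:00.
Wendy free: 08:00-11:30, 13:00-15:00 (invert busy blocks within the working day).
Tomás free: 09:30-12:00, 15:30-17:00.
Wendy can make the full 13:30-14:30 slot — that's 1.

1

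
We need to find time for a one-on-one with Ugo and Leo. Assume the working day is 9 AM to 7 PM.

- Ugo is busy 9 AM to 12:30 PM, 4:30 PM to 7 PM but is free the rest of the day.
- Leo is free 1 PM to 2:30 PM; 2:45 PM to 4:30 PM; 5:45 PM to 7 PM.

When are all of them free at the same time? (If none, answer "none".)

13:00-14:30, 14:45-16:30

Ugo free: 12:30-16:30 (invert busy blocks within the working day).
Leo free: 13:00-14:30, 14:45-16:30, 17:45-19:00.
Ugo ∩ Leo: 13:00-14:30, 14:45-16:30.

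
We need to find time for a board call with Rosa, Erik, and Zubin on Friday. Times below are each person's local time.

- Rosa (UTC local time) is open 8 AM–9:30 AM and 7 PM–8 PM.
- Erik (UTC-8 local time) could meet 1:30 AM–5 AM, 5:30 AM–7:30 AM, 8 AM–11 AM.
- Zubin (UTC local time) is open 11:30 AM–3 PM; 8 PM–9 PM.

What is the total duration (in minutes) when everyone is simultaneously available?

0

Rosa in UTC: 08:00-09:30, 19:00-20:00.
Erik in UTC: 09:30-13:00, 13:30-15:30, 16:00-19:00 (add 8h to convert from UTC-8).
Zubin in UTC: 11:30-15:00, 20:00-21:00.
Rosa ∩ Erik: ∅.
Rosa ∩ Erik ∩ Zubin: ∅.
There is no time when everyone is free.
There is no common window, so the total is 0 minutes.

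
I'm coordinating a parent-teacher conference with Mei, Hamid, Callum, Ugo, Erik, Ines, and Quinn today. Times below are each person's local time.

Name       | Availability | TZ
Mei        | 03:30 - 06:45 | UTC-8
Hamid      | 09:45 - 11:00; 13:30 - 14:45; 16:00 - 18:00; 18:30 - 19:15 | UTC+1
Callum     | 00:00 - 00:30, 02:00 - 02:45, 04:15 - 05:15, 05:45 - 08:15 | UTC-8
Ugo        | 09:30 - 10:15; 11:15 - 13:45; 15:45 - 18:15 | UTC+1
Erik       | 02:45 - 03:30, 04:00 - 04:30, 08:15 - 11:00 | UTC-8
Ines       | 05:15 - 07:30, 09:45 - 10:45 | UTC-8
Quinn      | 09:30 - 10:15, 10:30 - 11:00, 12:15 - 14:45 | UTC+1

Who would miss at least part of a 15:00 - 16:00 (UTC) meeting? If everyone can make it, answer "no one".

Erik, Ines, Mei, Quinn

Mei in UTC: 11:30-14:45 (add 8h to convert from UTC-8).
Hamid in UTC: 08:45-10:00, 12:30-13:45, 15:00-17:00, 17:30-18:15 (subtract 1h to convert from UTC+1).
Callum in UTC: 08:00-08:30, 10:00-10:45, 12:15-13:15, 13:45-16:15 (add 8h to convert from UTC-8).
Ugo in UTC: 08:30-09:15, 10:15-12:45, 14:45-17:15 (subtract 1h to convert from UTC+1).
Erik in UTC: 10:45-11:30, 12:00-12:30, 16:15-19:00 (add 8h to convert from UTC-8).
Ines in UTC: 13:15-15:30, 17:45-18:45 (add 8h to convert from UTC-8).
Quinn in UTC: 08:30-09:15, 09:30-10:00, 11:15-13:45 (subtract 1h to convert from UTC+1).
Mei: not fully free for 15:00-16:00. Hamid: free for 15:00-16:00. Callum: free for 15:00-16:00. Ugo: free for 15:00-16:00. Erik: not fully free for 15:00-16:00. Ines: not fully free for 15:00-16:00. Quinn: not fully free for 15:00-16:00.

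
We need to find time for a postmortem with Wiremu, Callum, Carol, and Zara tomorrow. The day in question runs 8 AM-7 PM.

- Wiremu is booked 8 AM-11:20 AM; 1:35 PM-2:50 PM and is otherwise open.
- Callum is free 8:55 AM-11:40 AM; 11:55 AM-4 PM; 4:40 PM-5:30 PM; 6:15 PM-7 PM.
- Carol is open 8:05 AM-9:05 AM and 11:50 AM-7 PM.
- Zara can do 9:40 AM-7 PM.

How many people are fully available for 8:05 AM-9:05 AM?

Wiremu free: 11:20-13:35, 14:50-19:00 (invert busy blocks within the working day).
Callum free: 08:55-11:40, 11:55-16:00, 16:40-17:30, 18:15-19:00.
Carol free: 08:05-09:05, 11:50-19:00.
Zara free: 09:40-19:00.
Carol can make the full 08:05-09:05 slot — that's 1.

1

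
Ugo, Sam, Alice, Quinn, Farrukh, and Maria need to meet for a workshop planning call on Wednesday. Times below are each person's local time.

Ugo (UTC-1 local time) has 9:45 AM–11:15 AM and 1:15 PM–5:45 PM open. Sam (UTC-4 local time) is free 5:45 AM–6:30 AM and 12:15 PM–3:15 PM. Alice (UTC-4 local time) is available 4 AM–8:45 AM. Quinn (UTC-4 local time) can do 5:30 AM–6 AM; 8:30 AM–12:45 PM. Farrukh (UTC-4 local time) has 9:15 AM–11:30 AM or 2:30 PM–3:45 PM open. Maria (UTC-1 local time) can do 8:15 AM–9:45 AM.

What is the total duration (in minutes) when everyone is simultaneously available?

Ugo in UTC: 10:45-12:15, 14:15-18:45 (add 1h to convert from UTC-1).
Sam in UTC: 09:45-10:30, 16:15-19:15 (add 4h to convert from UTC-4).
Alice in UTC: 08:00-12:45 (add 4h to convert from UTC-4).
Quinn in UTC: 09:30-10:00, 12:30-16:45 (add 4h to convert from UTC-4).
Farrukh in UTC: 13:15-15:30, 18:30-19:45 (add 4h to convert from UTC-4).
Maria in UTC: 09:15-10:45 (add 1h to convert from UTC-1).
Ugo ∩ Sam: 16:15-18:45.
Ugo ∩ Sam ∩ Alice: ∅.
Ugo ∩ Sam ∩ Alice ∩ Quinn: ∅.
Ugo ∩ Sam ∩ Alice ∩ Quinn ∩ Farrukh: ∅.
Ugo ∩ Sam ∩ Alice ∩ Quinn ∩ Farrukh ∩ Maria: ∅.
There is no time when everyone is free.
There is no common window, so the total is 0 minutes.

0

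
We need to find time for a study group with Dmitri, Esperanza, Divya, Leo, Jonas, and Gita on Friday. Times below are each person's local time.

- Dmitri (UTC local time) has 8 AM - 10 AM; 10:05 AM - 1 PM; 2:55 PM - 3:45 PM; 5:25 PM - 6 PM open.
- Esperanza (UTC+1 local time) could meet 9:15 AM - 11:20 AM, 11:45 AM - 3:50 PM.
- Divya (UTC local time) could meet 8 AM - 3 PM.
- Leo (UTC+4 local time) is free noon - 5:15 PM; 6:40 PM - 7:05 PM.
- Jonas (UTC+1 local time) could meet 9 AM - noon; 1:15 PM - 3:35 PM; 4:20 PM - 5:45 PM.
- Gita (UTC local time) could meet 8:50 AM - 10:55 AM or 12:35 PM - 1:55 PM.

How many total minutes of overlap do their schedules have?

Dmitri in UTC: 08:00-10:00, 10:05-13:00, 14:55-15:45, 17:25-18:00.
Esperanza in UTC: 08:15-10:20, 10:45-14:50 (subtract 1h to convert from UTC+1).
Divya in UTC: 08:00-15:00.
Leo in UTC: 08:00-13:15, 14:40-15:05 (subtract 4h to convert from UTC+4).
Jonas in UTC: 08:00-11:00, 12:15-14:35, 15:20-16:45 (subtract 1h to convert from UTC+1).
Gita in UTC: 08:50-10:55, 12:35-13:55.
Dmitri ∩ Esperanza: 08:15-10:00, 10:05-10:20, 10:45-13:00.
Dmitri ∩ Esperanza ∩ Divya: 08:15-10:00, 10:05-10:20, 10:45-13:00.
Dmitri ∩ Esperanza ∩ Divya ∩ Leo: 08:15-10:00, 10:05-10:20, 10:45-13:00.
Dmitri ∩ Esperanza ∩ Divya ∩ Leo ∩ Jonas: 08:15-10:00, 10:05-10:20, 10:45-11:00, 12:15-13:00.
Dmitri ∩ Esperanza ∩ Divya ∩ Leo ∩ Jonas ∩ Gita: 08:50-10:00, 10:05-10:20, 10:45-10:55, 12:35-13:00.
So the common availability across everyone is 08:50-10:00, 10:05-10:20, 10:45-10:55, 12:35-13:00.
Summing the common windows: 70 + 15 + 10 + 25 = 120 minutes.

120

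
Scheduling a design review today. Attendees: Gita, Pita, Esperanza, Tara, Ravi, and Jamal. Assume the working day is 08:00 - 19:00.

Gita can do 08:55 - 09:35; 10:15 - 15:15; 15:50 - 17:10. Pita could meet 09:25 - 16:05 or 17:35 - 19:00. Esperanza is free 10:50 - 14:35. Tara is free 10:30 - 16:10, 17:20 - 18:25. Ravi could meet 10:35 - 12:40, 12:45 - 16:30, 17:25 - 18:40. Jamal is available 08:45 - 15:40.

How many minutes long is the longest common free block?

Gita ∩ Pita: 09:25-09:35, 10:15-15:15, 15:50-16:05.
Gita ∩ Pita ∩ Esperanza: 10:50-14:35.
Gita ∩ Pita ∩ Esperanza ∩ Tara: 10:50-14:35.
Gita ∩ Pita ∩ Esperanza ∩ Tara ∩ Ravi: 10:50-12:40, 12:45-14:35.
Gita ∩ Pita ∩ Esperanza ∩ Tara ∩ Ravi ∩ Jamal: 10:50-12:40, 12:45-14:35.
So the common availability across everyone is 10:50-12:40, 12:45-14:35.
The longest is 10:50-12:40 at 110 minutes.

110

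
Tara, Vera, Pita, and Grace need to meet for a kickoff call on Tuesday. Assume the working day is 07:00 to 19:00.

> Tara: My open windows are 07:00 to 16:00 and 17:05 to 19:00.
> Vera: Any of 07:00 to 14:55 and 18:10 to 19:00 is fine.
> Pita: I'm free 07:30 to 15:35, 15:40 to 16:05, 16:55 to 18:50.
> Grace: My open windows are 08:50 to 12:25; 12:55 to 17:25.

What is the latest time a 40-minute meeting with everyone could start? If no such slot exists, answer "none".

14:15

Tara ∩ Vera: 07:00-14:55, 18:10-19:00.
Tara ∩ Vera ∩ Pita: 07:30-14:55, 18:10-18:50.
Tara ∩ Vera ∩ Pita ∩ Grace: 08:50-12:25, 12:55-14:55.
The last common window of at least 40 minutes is 12:55-14:55; a 40-minute meeting can start as late as 14:15 and still end by 14:55.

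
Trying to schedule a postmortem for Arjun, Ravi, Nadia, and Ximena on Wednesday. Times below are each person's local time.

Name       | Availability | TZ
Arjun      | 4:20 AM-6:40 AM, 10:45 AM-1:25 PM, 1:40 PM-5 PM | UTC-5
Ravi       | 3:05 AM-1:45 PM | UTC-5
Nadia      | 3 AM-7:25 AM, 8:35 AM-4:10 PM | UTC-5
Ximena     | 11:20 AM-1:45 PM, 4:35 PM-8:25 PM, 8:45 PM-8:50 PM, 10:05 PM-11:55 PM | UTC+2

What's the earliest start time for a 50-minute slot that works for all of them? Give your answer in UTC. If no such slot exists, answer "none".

09:20

Arjun in UTC: 09:20-11:40, 15:45-18:25, 18:40-22:00 (add 5h to convert from UTC-5).
Ravi in UTC: 08:05-18:45 (add 5h to convert from UTC-5).
Nadia in UTC: 08:00-12:25, 13:35-21:10 (add 5h to convert from UTC-5).
Ximena in UTC: 09:20-11:45, 14:35-18:25, 18:45-18:50, 20:05-21:55 (subtract 2h to convert from UTC+2).
Arjun ∩ Ravi: 09:20-11:40, 15:45-18:25, 18:40-18:45.
Arjun ∩ Ravi ∩ Nadia: 09:20-11:40, 15:45-18:25, 18:40-18:45.
Arjun ∩ Ravi ∩ Nadia ∩ Ximena: 09:20-11:40, 15:45-18:25.
Those are the intersection windows.
The first common window of at least 50 minutes is 09:20-11:40, so the earliest start is 09:20.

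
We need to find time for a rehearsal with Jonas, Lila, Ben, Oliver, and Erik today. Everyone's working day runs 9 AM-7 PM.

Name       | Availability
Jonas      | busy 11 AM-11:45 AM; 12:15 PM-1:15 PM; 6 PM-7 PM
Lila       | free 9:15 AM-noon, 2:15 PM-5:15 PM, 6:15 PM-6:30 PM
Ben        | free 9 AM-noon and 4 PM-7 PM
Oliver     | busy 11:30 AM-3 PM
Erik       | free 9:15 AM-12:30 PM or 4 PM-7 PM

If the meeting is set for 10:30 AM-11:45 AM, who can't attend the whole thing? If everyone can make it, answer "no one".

Jonas free: 09:00-11:00, 11:45-12:15, 13:15-18:00 (invert busy blocks within the working day).
Lila free: 09:15-12:00, 14:15-17:15, 18:15-18:30.
Ben free: 09:00-12:00, 16:00-19:00.
Oliver free: 09:00-11:30, 15:00-19:00 (invert busy blocks within the working day).
Erik free: 09:15-12:30, 16:00-19:00.
Jonas: not fully free for 10:30-11:45. Lila: free for 10:30-11:45. Ben: free for 10:30-11:45. Oliver: not fully free for 10:30-11:45. Erik: free for 10:30-11:45.

Jonas, Oliver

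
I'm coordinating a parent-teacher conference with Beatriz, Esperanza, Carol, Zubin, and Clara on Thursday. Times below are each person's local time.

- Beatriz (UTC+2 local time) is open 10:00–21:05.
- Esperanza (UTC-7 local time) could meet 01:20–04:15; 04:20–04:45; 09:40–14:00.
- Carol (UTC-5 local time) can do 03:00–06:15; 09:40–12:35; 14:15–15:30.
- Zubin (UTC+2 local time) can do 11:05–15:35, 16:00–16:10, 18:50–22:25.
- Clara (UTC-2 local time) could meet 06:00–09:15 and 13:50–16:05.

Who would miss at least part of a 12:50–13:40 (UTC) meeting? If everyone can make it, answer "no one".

Beatriz in UTC: 08:00-19:05 (subtract 2h to convert from UTC+2).
Esperanza in UTC: 08:20-11:15, 11:20-11:45, 16:40-21:00 (add 7h to convert from UTC-7).
Carol in UTC: 08:00-11:15, 14:40-17:35, 19:15-20:30 (add 5h to convert from UTC-5).
Zubin in UTC: 09:05-13:35, 14:00-14:10, 16:50-20:25 (subtract 2h to convert from UTC+2).
Clara in UTC: 08:00-11:15, 15:50-18:05 (add 2h to convert from UTC-2).
Beatriz: free for 12:50-13:40. Esperanza: not fully free for 12:50-13:40. Carol: not fully free for 12:50-13:40. Zubin: not fully free for 12:50-13:40. Clara: not fully free for 12:50-13:40.

Carol, Clara, Esperanza, Zubin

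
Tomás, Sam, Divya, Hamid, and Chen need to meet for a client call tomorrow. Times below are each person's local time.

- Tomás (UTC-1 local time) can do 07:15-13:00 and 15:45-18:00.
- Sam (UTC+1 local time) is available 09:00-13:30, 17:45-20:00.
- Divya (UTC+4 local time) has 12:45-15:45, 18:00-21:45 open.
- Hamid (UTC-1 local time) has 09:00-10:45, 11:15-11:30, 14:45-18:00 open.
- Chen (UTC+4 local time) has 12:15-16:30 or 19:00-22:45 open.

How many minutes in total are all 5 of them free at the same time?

165

Tomás in UTC: 08:15-14:00, 16:45-19:00 (add 1h to convert from UTC-1).
Sam in UTC: 08:00-12:30, 16:45-19:00 (subtract 1h to convert from UTC+1).
Divya in UTC: 08:45-11:45, 14:00-17:45 (subtract 4h to convert from UTC+4).
Hamid in UTC: 10:00-11:45, 12:15-12:30, 15:45-19:00 (add 1h to convert from UTC-1).
Chen in UTC: 08:15-12:30, 15:00-18:45 (subtract 4h to convert from UTC+4).
Tomás ∩ Sam: 08:15-12:30, 16:45-19:00.
Tomás ∩ Sam ∩ Divya: 08:45-11:45, 16:45-17:45.
Tomás ∩ Sam ∩ Divya ∩ Hamid: 10:00-11:45, 16:45-17:45.
Tomás ∩ Sam ∩ Divya ∩ Hamid ∩ Chen: 10:00-11:45, 16:45-17:45.
Those are the intersection windows.
Summing the common windows: 105 + 60 = 165 minutes.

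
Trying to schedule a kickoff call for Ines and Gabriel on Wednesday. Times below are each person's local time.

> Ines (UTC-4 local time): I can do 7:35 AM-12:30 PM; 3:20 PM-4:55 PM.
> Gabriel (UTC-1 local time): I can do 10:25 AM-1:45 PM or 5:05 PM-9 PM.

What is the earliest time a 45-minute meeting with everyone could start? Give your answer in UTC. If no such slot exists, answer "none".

Ines in UTC: 11:35-16:30, 19:20-20:55 (add 4h to convert from UTC-4).
Gabriel in UTC: 11:25-14:45, 18:05-22:00 (add 1h to convert from UTC-1).
Ines ∩ Gabriel: 11:35-14:45, 19:20-20:55.
So the common availability across everyone is 11:35-14:45, 19:20-20:55.
The first common window of at least 45 minutes is 11:35-14:45, so the earliest start is 11:35.

11:35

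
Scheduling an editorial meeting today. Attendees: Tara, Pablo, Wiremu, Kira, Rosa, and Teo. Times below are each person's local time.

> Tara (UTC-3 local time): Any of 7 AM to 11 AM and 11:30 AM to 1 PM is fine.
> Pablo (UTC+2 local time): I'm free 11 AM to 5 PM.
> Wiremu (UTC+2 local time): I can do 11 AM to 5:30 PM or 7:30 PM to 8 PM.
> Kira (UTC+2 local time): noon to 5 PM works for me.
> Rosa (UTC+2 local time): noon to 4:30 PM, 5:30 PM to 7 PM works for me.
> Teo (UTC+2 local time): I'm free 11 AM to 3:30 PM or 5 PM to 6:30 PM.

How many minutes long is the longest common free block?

Tara in UTC: 10:00-14:00, 14:30-16:00 (add 3h to convert from UTC-3).
Pablo in UTC: 09:00-15:00 (subtract 2h to convert from UTC+2).
Wiremu in UTC: 09:00-15:30, 17:30-18:00 (subtract 2h to convert from UTC+2).
Kira in UTC: 10:00-15:00 (subtract 2h to convert from UTC+2).
Rosa in UTC: 10:00-14:30, 15:30-17:00 (subtract 2h to convert from UTC+2).
Teo in UTC: 09:00-13:30, 15:00-16:30 (subtract 2h to convert from UTC+2).
Tara ∩ Pablo: 10:00-14:00, 14:30-15:00.
Tara ∩ Pablo ∩ Wiremu: 10:00-14:00, 14:30-15:00.
Tara ∩ Pablo ∩ Wiremu ∩ Kira: 10:00-14:00, 14:30-15:00.
Tara ∩ Pablo ∩ Wiremu ∩ Kira ∩ Rosa: 10:00-14:00.
Tara ∩ Pablo ∩ Wiremu ∩ Kira ∩ Rosa ∩ Teo: 10:00-13:30.
The longest is 10:00-13:30 at 210 minutes.

210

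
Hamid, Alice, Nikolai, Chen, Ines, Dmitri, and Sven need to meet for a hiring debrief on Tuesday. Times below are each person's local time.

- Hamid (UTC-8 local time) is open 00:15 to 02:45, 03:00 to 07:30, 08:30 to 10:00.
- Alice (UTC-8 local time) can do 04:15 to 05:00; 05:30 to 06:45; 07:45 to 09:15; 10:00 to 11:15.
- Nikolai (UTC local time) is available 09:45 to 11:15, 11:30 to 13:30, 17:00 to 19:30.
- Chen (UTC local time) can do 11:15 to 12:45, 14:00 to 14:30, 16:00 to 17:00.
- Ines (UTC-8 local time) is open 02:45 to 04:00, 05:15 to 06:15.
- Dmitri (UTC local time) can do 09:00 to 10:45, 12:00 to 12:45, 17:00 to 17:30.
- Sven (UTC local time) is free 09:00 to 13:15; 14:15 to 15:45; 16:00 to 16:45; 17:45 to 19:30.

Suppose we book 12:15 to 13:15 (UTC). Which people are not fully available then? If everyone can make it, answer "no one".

Alice, Chen, Dmitri, Ines

Hamid in UTC: 08:15-10:45, 11:00-15:30, 16:30-18:00 (add 8h to convert from UTC-8).
Alice in UTC: 12:15-13:00, 13:30-14:45, 15:45-17:15, 18:00-19:15 (add 8h to convert from UTC-8).
Nikolai in UTC: 09:45-11:15, 11:30-13:30, 17:00-19:30.
Chen in UTC: 11:15-12:45, 14:00-14:30, 16:00-17:00.
Ines in UTC: 10:45-12:00, 13:15-14:15 (add 8h to convert from UTC-8).
Dmitri in UTC: 09:00-10:45, 12:00-12:45, 17:00-17:30.
Sven in UTC: 09:00-13:15, 14:15-15:45, 16:00-16:45, 17:45-19:30.
Hamid: free for 12:15-13:15. Alice: not fully free for 12:15-13:15. Nikolai: free for 12:15-13:15. Chen: not fully free for 12:15-13:15. Ines: not fully free for 12:15-13:15. Dmitri: not fully free for 12:15-13:15. Sven: free for 12:15-13:15.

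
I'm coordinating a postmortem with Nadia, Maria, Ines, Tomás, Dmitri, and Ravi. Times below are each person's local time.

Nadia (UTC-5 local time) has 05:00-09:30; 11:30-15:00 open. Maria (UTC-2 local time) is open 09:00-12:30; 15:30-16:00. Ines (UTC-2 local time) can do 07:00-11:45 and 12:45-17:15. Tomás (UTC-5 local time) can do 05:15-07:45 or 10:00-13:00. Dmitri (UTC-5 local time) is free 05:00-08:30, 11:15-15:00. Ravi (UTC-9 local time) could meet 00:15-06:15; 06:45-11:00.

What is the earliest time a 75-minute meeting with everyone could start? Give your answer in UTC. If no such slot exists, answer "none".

Nadia in UTC: 10:00-14:30, 16:30-20:00 (add 5h to convert from UTC-5).
Maria in UTC: 11:00-14:30, 17:30-18:00 (add 2h to convert from UTC-2).
Ines in UTC: 09:00-13:45, 14:45-19:15 (add 2h to convert from UTC-2).
Tomás in UTC: 10:15-12:45, 15:00-18:00 (add 5h to convert from UTC-5).
Dmitri in UTC: 10:00-13:30, 16:15-20:00 (add 5h to convert from UTC-5).
Ravi in UTC: 09:15-15:15, 15:45-20:00 (add 9h to convert from UTC-9).
Nadia ∩ Maria: 11:00-14:30, 17:30-18:00.
Nadia ∩ Maria ∩ Ines: 11:00-13:45, 17:30-18:00.
Nadia ∩ Maria ∩ Ines ∩ Tomás: 11:00-12:45, 17:30-18:00.
Nadia ∩ Maria ∩ Ines ∩ Tomás ∩ Dmitri: 11:00-12:45, 17:30-18:00.
Nadia ∩ Maria ∩ Ines ∩ Tomás ∩ Dmitri ∩ Ravi: 11:00-12:45, 17:30-18:00.
So the common availability across everyone is 11:00-12:45, 17:30-18:00.
The first common window of at least 75 minutes is 11:00-12:45, so the earliest start is 11:00.

11:00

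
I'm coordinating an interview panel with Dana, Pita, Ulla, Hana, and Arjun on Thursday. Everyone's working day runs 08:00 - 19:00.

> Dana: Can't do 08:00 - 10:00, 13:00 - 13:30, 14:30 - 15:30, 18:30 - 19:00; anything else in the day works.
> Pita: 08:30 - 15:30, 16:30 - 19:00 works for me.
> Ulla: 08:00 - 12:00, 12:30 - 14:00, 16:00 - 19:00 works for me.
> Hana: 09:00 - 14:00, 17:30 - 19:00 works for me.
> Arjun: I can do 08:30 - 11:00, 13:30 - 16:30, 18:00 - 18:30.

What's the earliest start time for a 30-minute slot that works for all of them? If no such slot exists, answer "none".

10:00

Dana free: 10:00-13:00, 13:30-14:30, 15:30-18:30 (invert busy blocks within the working day).
Pita free: 08:30-15:30, 16:30-19:00.
Ulla free: 08:00-12:00, 12:30-14:00, 16:00-19:00.
Hana free: 09:00-14:00, 17:30-19:00.
Arjun free: 08:30-11:00, 13:30-16:30, 18:00-18:30.
Dana ∩ Pita: 10:00-13:00, 13:30-14:30, 16:30-18:30.
Dana ∩ Pita ∩ Ulla: 10:00-12:00, 12:30-13:00, 13:30-14:00, 16:30-18:30.
Dana ∩ Pita ∩ Ulla ∩ Hana: 10:00-12:00, 12:30-13:00, 13:30-14:00, 17:30-18:30.
Dana ∩ Pita ∩ Ulla ∩ Hana ∩ Arjun: 10:00-11:00, 13:30-14:00, 18:00-18:30.
So the common availability across everyone is 10:00-11:00, 13:30-14:00, 18:00-18:30.
The first common window of at least 30 minutes is 10:00-11:00, so the earliest start is 10:00.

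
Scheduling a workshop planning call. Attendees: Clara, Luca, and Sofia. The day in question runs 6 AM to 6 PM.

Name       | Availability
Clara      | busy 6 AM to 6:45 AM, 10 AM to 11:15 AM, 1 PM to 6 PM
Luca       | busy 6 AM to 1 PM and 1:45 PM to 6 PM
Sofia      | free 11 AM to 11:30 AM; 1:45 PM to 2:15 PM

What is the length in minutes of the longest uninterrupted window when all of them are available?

Clara free: 06:45-10:00, 11:15-13:00 (invert busy blocks within the working day).
Luca free: 13:00-13:45 (invert busy blocks within the working day).
Sofia free: 11:00-11:30, 13:45-14:15.
Clara ∩ Luca: ∅.
Clara ∩ Luca ∩ Sofia: ∅.
There is no time when everyone is free.
No common window exists, so the longest block is 0 minutes.

0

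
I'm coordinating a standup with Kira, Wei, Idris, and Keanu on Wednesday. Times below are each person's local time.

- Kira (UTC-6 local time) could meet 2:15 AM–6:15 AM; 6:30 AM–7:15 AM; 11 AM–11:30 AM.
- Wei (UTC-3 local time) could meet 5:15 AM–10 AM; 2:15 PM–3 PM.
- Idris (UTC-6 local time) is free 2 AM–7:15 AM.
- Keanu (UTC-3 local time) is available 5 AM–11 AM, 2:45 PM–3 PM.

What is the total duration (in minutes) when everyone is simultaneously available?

270

Kira in UTC: 08:15-12:15, 12:30-13:15, 17:00-17:30 (add 6h to convert from UTC-6).
Wei in UTC: 08:15-13:00, 17:15-18:00 (add 3h to convert from UTC-3).
Idris in UTC: 08:00-13:15 (add 6h to convert from UTC-6).
Keanu in UTC: 08:00-14:00, 17:45-18:00 (add 3h to convert from UTC-3).
Kira ∩ Wei: 08:15-12:15, 12:30-13:00, 17:15-17:30.
Kira ∩ Wei ∩ Idris: 08:15-12:15, 12:30-13:00.
Kira ∩ Wei ∩ Idris ∩ Keanu: 08:15-12:15, 12:30-13:00.
Those are the intersection windows.
Summing the common windows: 240 + 30 = 270 minutes.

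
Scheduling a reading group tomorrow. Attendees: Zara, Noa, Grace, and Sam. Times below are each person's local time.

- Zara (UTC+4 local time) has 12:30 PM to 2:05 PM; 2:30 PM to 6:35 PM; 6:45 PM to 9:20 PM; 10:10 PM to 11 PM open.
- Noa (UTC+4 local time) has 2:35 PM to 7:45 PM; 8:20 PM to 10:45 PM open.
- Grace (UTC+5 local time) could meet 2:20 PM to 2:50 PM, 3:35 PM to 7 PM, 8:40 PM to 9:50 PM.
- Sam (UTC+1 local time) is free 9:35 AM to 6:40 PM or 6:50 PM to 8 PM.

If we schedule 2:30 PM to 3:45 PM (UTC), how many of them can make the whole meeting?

Zara in UTC: 08:30-10:05, 10:30-14:35, 14:45-17:20, 18:10-19:00 (subtract 4h to convert from UTC+4).
Noa in UTC: 10:35-15:45, 16:20-18:45 (subtract 4h to convert from UTC+4).
Grace in UTC: 09:20-09:50, 10:35-14:00, 15:40-16:50 (subtract 5h to convert from UTC+5).
Sam in UTC: 08:35-17:40, 17:50-19:00 (subtract 1h to convert from UTC+1).
Noa and Sam can make the full 14:30-15:45 slot — that's 2.

2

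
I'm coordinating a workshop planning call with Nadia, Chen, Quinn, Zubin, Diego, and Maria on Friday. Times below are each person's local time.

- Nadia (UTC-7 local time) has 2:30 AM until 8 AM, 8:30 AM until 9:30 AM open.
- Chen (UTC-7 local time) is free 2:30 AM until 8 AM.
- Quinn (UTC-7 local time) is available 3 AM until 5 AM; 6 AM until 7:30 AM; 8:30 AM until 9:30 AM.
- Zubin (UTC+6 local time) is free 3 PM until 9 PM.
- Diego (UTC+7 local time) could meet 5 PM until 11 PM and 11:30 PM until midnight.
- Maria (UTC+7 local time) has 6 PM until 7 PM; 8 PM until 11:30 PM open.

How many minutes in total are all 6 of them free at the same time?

Nadia in UTC: 09:30-15:00, 15:30-16:30 (add 7h to convert from UTC-7).
Chen in UTC: 09:30-15:00 (add 7h to convert from UTC-7).
Quinn in UTC: 10:00-12:00, 13:00-14:30, 15:30-16:30 (add 7h to convert from UTC-7).
Zubin in UTC: 09:00-15:00 (subtract 6h to convert from UTC+6).
Diego in UTC: 10:00-16:00, 16:30-17:00 (subtract 7h to convert from UTC+7).
Maria in UTC: 11:00-12:00, 13:00-16:30 (subtract 7h to convert from UTC+7).
Nadia ∩ Chen: 09:30-15:00.
Nadia ∩ Chen ∩ Quinn: 10:00-12:00, 13:00-14:30.
Nadia ∩ Chen ∩ Quinn ∩ Zubin: 10:00-12:00, 13:00-14:30.
Nadia ∩ Chen ∩ Quinn ∩ Zubin ∩ Diego: 10:00-12:00, 13:00-14:30.
Nadia ∩ Chen ∩ Quinn ∩ Zubin ∩ Diego ∩ Maria: 11:00-12:00, 13:00-14:30.
Summing the common windows: 60 + 90 = 150 minutes.

150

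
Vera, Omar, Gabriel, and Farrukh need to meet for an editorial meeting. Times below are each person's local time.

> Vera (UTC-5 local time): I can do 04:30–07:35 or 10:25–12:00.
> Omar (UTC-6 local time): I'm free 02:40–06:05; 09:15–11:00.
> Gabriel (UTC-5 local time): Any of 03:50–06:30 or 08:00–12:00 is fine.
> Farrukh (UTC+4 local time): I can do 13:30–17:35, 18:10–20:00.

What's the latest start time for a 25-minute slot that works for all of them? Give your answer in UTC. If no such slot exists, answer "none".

Vera in UTC: 09:30-12:35, 15:25-17:00 (add 5h to convert from UTC-5).
Omar in UTC: 08:40-12:05, 15:15-17:00 (add 6h to convert from UTC-6).
Gabriel in UTC: 08:50-11:30, 13:00-17:00 (add 5h to convert from UTC-5).
Farrukh in UTC: 09:30-13:35, 14:10-16:00 (subtract 4h to convert from UTC+4).
Vera ∩ Omar: 09:30-12:05, 15:25-17:00.
Vera ∩ Omar ∩ Gabriel: 09:30-11:30, 15:25-17:00.
Vera ∩ Omar ∩ Gabriel ∩ Farrukh: 09:30-11:30, 15:25-16:00.
The last common window of at least 25 minutes is 15:25-16:00; a 25-minute meeting can start as late as 15:35 and still end by 16:00.

15:35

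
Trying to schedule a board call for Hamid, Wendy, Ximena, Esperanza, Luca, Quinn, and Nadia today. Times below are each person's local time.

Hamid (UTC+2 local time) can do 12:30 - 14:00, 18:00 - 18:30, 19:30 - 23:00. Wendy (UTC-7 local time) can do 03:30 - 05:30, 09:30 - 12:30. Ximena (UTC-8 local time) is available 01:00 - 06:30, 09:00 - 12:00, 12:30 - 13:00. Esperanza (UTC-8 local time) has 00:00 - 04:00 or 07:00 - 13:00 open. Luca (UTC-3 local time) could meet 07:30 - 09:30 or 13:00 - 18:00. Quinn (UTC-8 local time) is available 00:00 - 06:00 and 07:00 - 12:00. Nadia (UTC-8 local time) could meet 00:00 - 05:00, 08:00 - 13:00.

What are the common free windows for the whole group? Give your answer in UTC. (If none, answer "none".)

10:30-12:00, 17:30-19:30

Hamid in UTC: 10:30-12:00, 16:00-16:30, 17:30-21:00 (subtract 2h to convert from UTC+2).
Wendy in UTC: 10:30-12:30, 16:30-19:30 (add 7h to convert from UTC-7).
Ximena in UTC: 09:00-14:30, 17:00-20:00, 20:30-21:00 (add 8h to convert from UTC-8).
Esperanza in UTC: 08:00-12:00, 15:00-21:00 (add 8h to convert from UTC-8).
Luca in UTC: 10:30-12:30, 16:00-21:00 (add 3h to convert from UTC-3).
Quinn in UTC: 08:00-14:00, 15:00-20:00 (add 8h to convert from UTC-8).
Nadia in UTC: 08:00-13:00, 16:00-21:00 (add 8h to convert from UTC-8).
Hamid ∩ Wendy: 10:30-12:00, 17:30-19:30.
Hamid ∩ Wendy ∩ Ximena: 10:30-12:00, 17:30-19:30.
Hamid ∩ Wendy ∩ Ximena ∩ Esperanza: 10:30-12:00, 17:30-19:30.
Hamid ∩ Wendy ∩ Ximena ∩ Esperanza ∩ Luca: 10:30-12:00, 17:30-19:30.
Hamid ∩ Wendy ∩ Ximena ∩ Esperanza ∩ Luca ∩ Quinn: 10:30-12:00, 17:30-19:30.
Hamid ∩ Wendy ∩ Ximena ∩ Esperanza ∩ Luca ∩ Quinn ∩ Nadia: 10:30-12:00, 17:30-19:30.
Those are the intersection windows.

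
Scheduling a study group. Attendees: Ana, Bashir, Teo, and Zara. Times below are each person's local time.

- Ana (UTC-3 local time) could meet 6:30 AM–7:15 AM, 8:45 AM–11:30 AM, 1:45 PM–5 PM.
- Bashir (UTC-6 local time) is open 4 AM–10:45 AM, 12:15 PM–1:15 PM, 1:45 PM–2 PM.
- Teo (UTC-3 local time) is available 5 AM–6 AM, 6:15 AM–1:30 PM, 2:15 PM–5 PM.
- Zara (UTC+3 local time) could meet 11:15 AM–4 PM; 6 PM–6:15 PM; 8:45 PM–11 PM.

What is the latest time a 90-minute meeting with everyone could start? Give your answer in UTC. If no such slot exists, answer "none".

Ana in UTC: 09:30-10:15, 11:45-14:30, 16:45-20:00 (add 3h to convert from UTC-3).
Bashir in UTC: 10:00-16:45, 18:15-19:15, 19:45-20:00 (add 6h to convert from UTC-6).
Teo in UTC: 08:00-09:00, 09:15-16:30, 17:15-20:00 (add 3h to convert from UTC-3).
Zara in UTC: 08:15-13:00, 15:00-15:15, 17:45-20:00 (subtract 3h to convert from UTC+3).
Ana ∩ Bashir: 10:00-10:15, 11:45-14:30, 18:15-19:15, 19:45-20:00.
Ana ∩ Bashir ∩ Teo: 10:00-10:15, 11:45-14:30, 18:15-19:15, 19:45-20:00.
Ana ∩ Bashir ∩ Teo ∩ Zara: 10:00-10:15, 11:45-13:00, 18:15-19:15, 19:45-20:00.
No common window is at least 90 minutes long.

none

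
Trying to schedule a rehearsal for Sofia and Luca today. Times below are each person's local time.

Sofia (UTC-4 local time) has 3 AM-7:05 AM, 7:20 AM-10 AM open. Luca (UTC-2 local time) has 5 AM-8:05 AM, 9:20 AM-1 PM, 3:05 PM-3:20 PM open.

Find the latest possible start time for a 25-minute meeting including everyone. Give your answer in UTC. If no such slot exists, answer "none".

13:35

Sofia in UTC: 07:00-11:05, 11:20-14:00 (add 4h to convert from UTC-4).
Luca in UTC: 07:00-10:05, 11:20-15:00, 17:05-17:20 (add 2h to convert from UTC-2).
Sofia ∩ Luca: 07:00-10:05, 11:20-14:00.
The last common window of at least 25 minutes is 11:20-14:00; a 25-minute meeting can start as late as 13:35 and still end by 14:00.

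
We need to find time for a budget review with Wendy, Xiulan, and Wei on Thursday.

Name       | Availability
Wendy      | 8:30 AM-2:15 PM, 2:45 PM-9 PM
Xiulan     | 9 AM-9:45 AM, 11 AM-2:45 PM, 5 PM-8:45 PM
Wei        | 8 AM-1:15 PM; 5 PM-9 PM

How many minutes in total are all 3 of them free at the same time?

Wendy ∩ Xiulan: 09:00-09:45, 11:00-14:15, 17:00-20:45.
Wendy ∩ Xiulan ∩ Wei: 09:00-09:45, 11:00-13:15, 17:00-20:45.
Summing the common windows: 45 + 135 + 225 = 405 minutes.

405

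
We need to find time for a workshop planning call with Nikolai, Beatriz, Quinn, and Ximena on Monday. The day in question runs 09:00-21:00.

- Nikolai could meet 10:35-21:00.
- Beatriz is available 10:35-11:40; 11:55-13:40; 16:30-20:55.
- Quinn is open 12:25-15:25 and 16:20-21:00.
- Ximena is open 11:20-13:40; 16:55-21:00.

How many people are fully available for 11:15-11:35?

2

Nikolai and Beatriz can make the full 11:15-11:35 slot — that's 2.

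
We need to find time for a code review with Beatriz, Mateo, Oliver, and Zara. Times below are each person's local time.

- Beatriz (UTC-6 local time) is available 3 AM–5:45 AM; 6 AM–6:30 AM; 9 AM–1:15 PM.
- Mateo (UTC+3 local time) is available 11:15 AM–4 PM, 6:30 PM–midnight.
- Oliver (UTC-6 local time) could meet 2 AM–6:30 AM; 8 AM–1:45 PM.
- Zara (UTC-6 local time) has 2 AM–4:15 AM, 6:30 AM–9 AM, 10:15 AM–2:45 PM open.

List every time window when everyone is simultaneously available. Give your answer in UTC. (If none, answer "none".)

Beatriz in UTC: 09:00-11:45, 12:00-12:30, 15:00-19:15 (add 6h to convert from UTC-6).
Mateo in UTC: 08:15-13:00, 15:30-21:00 (subtract 3h to convert from UTC+3).
Oliver in UTC: 08:00-12:30, 14:00-19:45 (add 6h to convert from UTC-6).
Zara in UTC: 08:00-10:15, 12:30-15:00, 16:15-20:45 (add 6h to convert from UTC-6).
Beatriz ∩ Mateo: 09:00-11:45, 12:00-12:30, 15:30-19:15.
Beatriz ∩ Mateo ∩ Oliver: 09:00-11:45, 12:00-12:30, 15:30-19:15.
Beatriz ∩ Mateo ∩ Oliver ∩ Zara: 09:00-10:15, 16:15-19:15.
So the common availability across everyone is 09:00-10:15, 16:15-19:15.

09:00-10:15, 16:15-19:15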